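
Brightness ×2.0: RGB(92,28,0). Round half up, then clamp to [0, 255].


Multiply each channel by 2.0, round half up, clamp to [0, 255]
R: 92×2.0 = 184
G: 28×2.0 = 56
B: 0×2.0 = 0
= RGB(184, 56, 0)


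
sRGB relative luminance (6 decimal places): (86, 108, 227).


Linearize each channel (sRGB transfer function): c = v/255; c_lin = c/12.92 if c ≤ 0.04045, else ((c+0.055)/1.055)^2.4
  R: 86/255 ≈ 0.337255 > 0.04045 → ((0.337255+0.055)/1.055)^2.4 ≈ 0.093059
  G: 108/255 ≈ 0.423529 > 0.04045 → ((0.423529+0.055)/1.055)^2.4 ≈ 0.149960
  B: 227/255 ≈ 0.890196 > 0.04045 → ((0.890196+0.055)/1.055)^2.4 ≈ 0.768151
R_lin = 0.093059, G_lin = 0.149960, B_lin = 0.768151
L = 0.2126×R + 0.7152×G + 0.0722×B
L = 0.2126×0.093059 + 0.7152×0.149960 + 0.0722×0.768151
L ≈ 0.182496


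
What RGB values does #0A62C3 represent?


0A → 10 (R)
62 → 98 (G)
C3 → 195 (B)
= RGB(10, 98, 195)


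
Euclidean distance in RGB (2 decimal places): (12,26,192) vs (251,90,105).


d = √[(R₁-R₂)² + (G₁-G₂)² + (B₁-B₂)²]
d = √[(12-251)² + (26-90)² + (192-105)²]
d = √[57121 + 4096 + 7569]
d = √68786
d ≈ 262.27


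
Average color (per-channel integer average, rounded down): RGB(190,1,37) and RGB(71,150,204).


Midpoint: each channel = ⌊(C₁+C₂)/2⌋
R: ⌊(190+71)/2⌋ = 130
G: ⌊(1+150)/2⌋ = 75
B: ⌊(37+204)/2⌋ = 120
= RGB(130, 75, 120)


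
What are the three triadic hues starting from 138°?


Triadic: equally spaced at 120° intervals
H1 = 138°
H2 = (138 + 120) mod 360 = 258°
H3 = (138 + 240) mod 360 = 18°
Triadic = 138°, 258°, 18°


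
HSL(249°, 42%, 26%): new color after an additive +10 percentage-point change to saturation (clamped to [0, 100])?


Original S = 42%
Adjustment = +10 percentage points
New S = 42 + (10) = 52
Clamp to [0, 100] → 52
= HSL(249°, 52%, 26%)


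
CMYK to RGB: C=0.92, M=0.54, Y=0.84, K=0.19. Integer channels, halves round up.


R = 255 × (1-C) × (1-K) = 255 × 0.08 × 0.81 = 16.524 → 17
G = 255 × (1-M) × (1-K) = 255 × 0.46 × 0.81 = 95.013 → 95
B = 255 × (1-Y) × (1-K) = 255 × 0.16 × 0.81 = 33.048 → 33
= RGB(17, 95, 33)


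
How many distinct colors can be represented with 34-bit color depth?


Colors = 2^bits = 2^34
= 17,179,869,184 colors


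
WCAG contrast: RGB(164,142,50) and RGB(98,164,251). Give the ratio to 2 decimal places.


Linearize each sRGB channel c=v/255: c/12.92 if c ≤ 0.04045 else ((c+0.055)/1.055)^2.4
L = 0.2126×R_lin + 0.7152×G_lin + 0.0722×B_lin
Color 1 (164,142,50):
  R=164: 164/255≈0.6431 > 0.04045 → ((0.6431+0.055)/1.055)^2.4 ≈ 0.37124
  G=142: 142/255≈0.5569 > 0.04045 → ((0.5569+0.055)/1.055)^2.4 ≈ 0.27050
  B=50: 50/255≈0.1961 > 0.04045 → ((0.1961+0.055)/1.055)^2.4 ≈ 0.03190
  L1 = 0.2126×0.37124 + 0.7152×0.27050 + 0.0722×0.03190 ≈ 0.27469
Color 2 (98,164,251):
  R=98: 98/255≈0.3843 > 0.04045 → ((0.3843+0.055)/1.055)^2.4 ≈ 0.12214
  G=164: 164/255≈0.6431 > 0.04045 → ((0.6431+0.055)/1.055)^2.4 ≈ 0.37124
  B=251: 251/255≈0.9843 > 0.04045 → ((0.9843+0.055)/1.055)^2.4 ≈ 0.96469
  L2 = 0.2126×0.12214 + 0.7152×0.37124 + 0.0722×0.96469 ≈ 0.36113
Lighter = 0.36113, Darker = 0.27469
Ratio = (L_lighter + 0.05) / (L_darker + 0.05)
Ratio = (0.36113 + 0.05) / (0.27469 + 0.05) = 0.41113 / 0.32469 ≈ 1.2662
Ratio ≈ 1.27:1


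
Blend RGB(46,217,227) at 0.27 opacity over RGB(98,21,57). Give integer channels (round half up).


C = α×F + (1-α)×B, with 1-α = 0.73
R: 0.27×46 + 0.73×98 = 12.42 + 71.54 = 83.96 → 84
G: 0.27×217 + 0.73×21 = 58.59 + 15.33 = 73.92 → 74
B: 0.27×227 + 0.73×57 = 61.29 + 41.61 = 102.90 → 103
= RGB(84, 74, 103)


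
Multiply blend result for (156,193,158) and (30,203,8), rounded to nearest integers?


Multiply: C = A×B/255, rounded to nearest integer
R: 156×30/255 = 4680/255 ≈ 18.353 → 18
G: 193×203/255 = 39179/255 ≈ 153.643 → 154
B: 158×8/255 = 1264/255 ≈ 4.957 → 5
= RGB(18, 154, 5)


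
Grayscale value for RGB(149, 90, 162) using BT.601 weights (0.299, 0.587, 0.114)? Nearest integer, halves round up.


Gray = 0.299×R + 0.587×G + 0.114×B
Gray = 0.299×149 + 0.587×90 + 0.114×162
Gray = 44.551 + 52.830 + 18.468
Gray = 115.849 → round half up → 116
Gray = 116


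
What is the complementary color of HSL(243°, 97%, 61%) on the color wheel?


Complement = opposite side of color wheel = hue + 180°
H' = (243 + 180) mod 360 = 63°
S and L unchanged.
= HSL(63°, 97%, 61%)


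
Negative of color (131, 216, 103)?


Invert: (255-R, 255-G, 255-B)
R: 255-131 = 124
G: 255-216 = 39
B: 255-103 = 152
= RGB(124, 39, 152)


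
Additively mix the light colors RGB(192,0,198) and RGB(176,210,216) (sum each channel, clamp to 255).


Additive: each channel = min(255, C₁+C₂)
R: 192+176 = 368 → 255
G: 0+210 = 210 → 210
B: 198+216 = 414 → 255
= RGB(255, 210, 255)


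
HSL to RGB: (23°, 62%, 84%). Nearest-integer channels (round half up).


H=23°, S=0.62, L=0.84
C = (1-|2L-1|)×S = (1-|0.68|)×0.62 = 0.1984
H' = H/60 = 23/60 ≈ 0.3833; X = C×(1-|H' mod 2 - 1|) ≈ 0.0761
m = L - C/2 = 0.84 - 0.0992 = 0.7408
Sector ⌊H'⌋ = 0 → (R',G',B') = (0.1984, ≈0.0761, 0.0)
RGB = ((R'+m)×255, (G'+m)×255, (B'+m)×255) = (239.496, 208.2976, 188.904)
Round half up → RGB(239, 208, 189)


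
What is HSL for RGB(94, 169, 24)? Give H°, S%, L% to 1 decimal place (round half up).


Normalize: R'=94/255≈0.3686, G'=169/255≈0.6627, B'=24/255≈0.0941
Max=169/255, Min=24/255, Δ=Max-Min=145/255
L = (Max+Min)/2 = (169+24)/510 = 193/510 = 0.37843… → L = 37.8%
L ≤ 0.5 → S = Δ/(Max+Min) = 145/(169+24) = 145/193 = 0.75129… → S = 75.1%
(the 1/255 factors cancel in S and H, so raw channel differences can be used)
Max is G' → H = 60 × ((B-R)/Δ + 2) = 60 × ((24-94)/145 + 2)
  -70/145 + 2 = -0.4827… + 2 = 1.5172…
  H = 60 × 1.5172… = 91.034…° → H = 91.0°
= HSL(91.0°, 75.1%, 37.8%)


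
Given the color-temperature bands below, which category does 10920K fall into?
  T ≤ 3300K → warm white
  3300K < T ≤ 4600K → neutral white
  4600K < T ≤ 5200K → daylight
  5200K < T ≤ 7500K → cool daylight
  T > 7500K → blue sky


Temperature: 10920K
10920K > 7500K → blue sky
Classification: blue sky


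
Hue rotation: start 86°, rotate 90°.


New hue = (H + rotation) mod 360
New hue = (86 + 90) mod 360
= 176 mod 360
= 176°


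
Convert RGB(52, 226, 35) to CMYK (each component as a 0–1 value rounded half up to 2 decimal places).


R'=52/255≈0.2039, G'=226/255≈0.8863, B'=35/255≈0.1373
K = 1 - max(R',G',B') = 1 - 226/255 = 29/255 = 0.11372… → 0.11
(1-R'-K)/(1-K) simplifies to (max-R)/max with max = 226:
C = (226-52)/226 = 174/226 = 0.76991… → 0.77
M = (226-226)/226 = 0/226 = 0 → 0.00
Y = (226-35)/226 = 191/226 = 0.84513… → 0.85
= CMYK(0.77, 0.00, 0.85, 0.11)


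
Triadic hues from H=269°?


Triadic: equally spaced at 120° intervals
H1 = 269°
H2 = (269 + 120) mod 360 = 29°
H3 = (269 + 240) mod 360 = 149°
Triadic = 269°, 29°, 149°


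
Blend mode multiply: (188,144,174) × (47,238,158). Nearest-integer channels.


Multiply: C = A×B/255, rounded to nearest integer
R: 188×47/255 = 8836/255 ≈ 34.651 → 35
G: 144×238/255 = 34272/255 ≈ 134.400 → 134
B: 174×158/255 = 27492/255 ≈ 107.812 → 108
= RGB(35, 134, 108)


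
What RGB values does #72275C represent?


72 → 114 (R)
27 → 39 (G)
5C → 92 (B)
= RGB(114, 39, 92)


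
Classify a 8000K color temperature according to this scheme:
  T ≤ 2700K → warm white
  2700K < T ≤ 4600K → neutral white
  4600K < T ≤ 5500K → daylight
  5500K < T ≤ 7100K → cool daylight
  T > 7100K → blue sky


Temperature: 8000K
8000K > 7100K → blue sky
Classification: blue sky


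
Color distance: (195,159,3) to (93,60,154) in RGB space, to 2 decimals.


d = √[(R₁-R₂)² + (G₁-G₂)² + (B₁-B₂)²]
d = √[(195-93)² + (159-60)² + (3-154)²]
d = √[10404 + 9801 + 22801]
d = √43006
d ≈ 207.38


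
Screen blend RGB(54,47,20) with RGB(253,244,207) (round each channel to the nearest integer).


Screen: C = 255 - (255-A)×(255-B)/255, rounded to nearest integer
R: 255 - (255-54)×(255-253)/255 = 255 - 402/255 ≈ 255 - 1.576 = 253.424 → 253
G: 255 - (255-47)×(255-244)/255 = 255 - 2288/255 ≈ 255 - 8.973 = 246.027 → 246
B: 255 - (255-20)×(255-207)/255 = 255 - 11280/255 ≈ 255 - 44.235 = 210.765 → 211
= RGB(253, 246, 211)


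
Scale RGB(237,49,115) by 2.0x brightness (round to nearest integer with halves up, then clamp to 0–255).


Multiply each channel by 2.0, round half up, clamp to [0, 255]
R: 237×2.0 = 474 → clamp → 255
G: 49×2.0 = 98
B: 115×2.0 = 230
= RGB(255, 98, 230)


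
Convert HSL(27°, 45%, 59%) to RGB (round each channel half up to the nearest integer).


H=27°, S=0.45, L=0.59
C = (1-|2L-1|)×S = (1-|0.18|)×0.45 = 0.369
H' = H/60 = 27/60 ≈ 0.4500; X = C×(1-|H' mod 2 - 1|) = 0.16605
m = L - C/2 = 0.59 - 0.1845 = 0.4055
Sector ⌊H'⌋ = 0 → (R',G',B') = (0.369, 0.16605, 0.0)
RGB = ((R'+m)×255, (G'+m)×255, (B'+m)×255) = (197.4975, 145.74525, 103.4025)
Round half up → RGB(197, 146, 103)


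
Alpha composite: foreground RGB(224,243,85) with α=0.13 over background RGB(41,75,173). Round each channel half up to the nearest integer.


C = α×F + (1-α)×B, with 1-α = 0.87
R: 0.13×224 + 0.87×41 = 29.12 + 35.67 = 64.79 → 65
G: 0.13×243 + 0.87×75 = 31.59 + 65.25 = 96.84 → 97
B: 0.13×85 + 0.87×173 = 11.05 + 150.51 = 161.56 → 162
= RGB(65, 97, 162)


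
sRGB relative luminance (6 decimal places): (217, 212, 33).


Linearize each channel (sRGB transfer function): c = v/255; c_lin = c/12.92 if c ≤ 0.04045, else ((c+0.055)/1.055)^2.4
  R: 217/255 ≈ 0.850980 > 0.04045 → ((0.850980+0.055)/1.055)^2.4 ≈ 0.693872
  G: 212/255 ≈ 0.831373 > 0.04045 → ((0.831373+0.055)/1.055)^2.4 ≈ 0.658375
  B: 33/255 ≈ 0.129412 > 0.04045 → ((0.129412+0.055)/1.055)^2.4 ≈ 0.015209
R_lin = 0.693872, G_lin = 0.658375, B_lin = 0.015209
L = 0.2126×R + 0.7152×G + 0.0722×B
L = 0.2126×0.693872 + 0.7152×0.658375 + 0.0722×0.015209
L ≈ 0.619485


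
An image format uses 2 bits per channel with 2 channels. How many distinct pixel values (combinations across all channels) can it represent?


Total bits = 2 bits/channel × 2 channels = 4 bits
Distinct pixel values = 2^4
= 16 pixel values


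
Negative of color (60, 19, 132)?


Invert: (255-R, 255-G, 255-B)
R: 255-60 = 195
G: 255-19 = 236
B: 255-132 = 123
= RGB(195, 236, 123)


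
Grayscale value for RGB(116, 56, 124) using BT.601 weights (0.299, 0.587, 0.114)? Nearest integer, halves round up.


Gray = 0.299×R + 0.587×G + 0.114×B
Gray = 0.299×116 + 0.587×56 + 0.114×124
Gray = 34.684 + 32.872 + 14.136
Gray = 81.692 → round half up → 82
Gray = 82


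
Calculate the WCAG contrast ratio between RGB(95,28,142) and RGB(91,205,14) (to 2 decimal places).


Linearize each sRGB channel c=v/255: c/12.92 if c ≤ 0.04045 else ((c+0.055)/1.055)^2.4
L = 0.2126×R_lin + 0.7152×G_lin + 0.0722×B_lin
Color 1 (95,28,142):
  R=95: 95/255≈0.3725 > 0.04045 → ((0.3725+0.055)/1.055)^2.4 ≈ 0.11444
  G=28: 28/255≈0.1098 > 0.04045 → ((0.1098+0.055)/1.055)^2.4 ≈ 0.01161
  B=142: 142/255≈0.5569 > 0.04045 → ((0.5569+0.055)/1.055)^2.4 ≈ 0.27050
  L1 = 0.2126×0.11444 + 0.7152×0.01161 + 0.0722×0.27050 ≈ 0.05216
Color 2 (91,205,14):
  R=91: 91/255≈0.3569 > 0.04045 → ((0.3569+0.055)/1.055)^2.4 ≈ 0.10462
  G=205: 205/255≈0.8039 > 0.04045 → ((0.8039+0.055)/1.055)^2.4 ≈ 0.61050
  B=14: 14/255≈0.0549 > 0.04045 → ((0.0549+0.055)/1.055)^2.4 ≈ 0.00439
  L2 = 0.2126×0.10462 + 0.7152×0.61050 + 0.0722×0.00439 ≈ 0.45918
Lighter = 0.45918, Darker = 0.05216
Ratio = (L_lighter + 0.05) / (L_darker + 0.05)
Ratio = (0.45918 + 0.05) / (0.05216 + 0.05) = 0.50918 / 0.10216 ≈ 4.9840
Ratio ≈ 4.98:1


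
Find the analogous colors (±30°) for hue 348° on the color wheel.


Base hue: 348°
Left analog: (348 - 30) mod 360 = 318°
Right analog: (348 + 30) mod 360 = 18°
Analogous hues = 318° and 18°


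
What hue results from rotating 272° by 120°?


New hue = (H + rotation) mod 360
New hue = (272 + 120) mod 360
= 392 mod 360
= 32°


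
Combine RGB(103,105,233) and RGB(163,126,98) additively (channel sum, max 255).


Additive: each channel = min(255, C₁+C₂)
R: 103+163 = 266 → 255
G: 105+126 = 231 → 231
B: 233+98 = 331 → 255
= RGB(255, 231, 255)


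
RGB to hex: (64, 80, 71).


R = 64 → 40 (hex)
G = 80 → 50 (hex)
B = 71 → 47 (hex)
Hex = #405047


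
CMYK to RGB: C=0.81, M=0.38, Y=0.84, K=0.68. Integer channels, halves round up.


R = 255 × (1-C) × (1-K) = 255 × 0.19 × 0.32 = 15.504 → 16
G = 255 × (1-M) × (1-K) = 255 × 0.62 × 0.32 = 50.592 → 51
B = 255 × (1-Y) × (1-K) = 255 × 0.16 × 0.32 = 13.056 → 13
= RGB(16, 51, 13)


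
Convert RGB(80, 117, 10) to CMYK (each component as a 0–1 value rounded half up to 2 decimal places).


R'=80/255≈0.3137, G'=117/255≈0.4588, B'=10/255≈0.0392
K = 1 - max(R',G',B') = 1 - 117/255 = 138/255 = 0.54117… → 0.54
(1-R'-K)/(1-K) simplifies to (max-R)/max with max = 117:
C = (117-80)/117 = 37/117 = 0.31623… → 0.32
M = (117-117)/117 = 0/117 = 0 → 0.00
Y = (117-10)/117 = 107/117 = 0.91452… → 0.91
= CMYK(0.32, 0.00, 0.91, 0.54)


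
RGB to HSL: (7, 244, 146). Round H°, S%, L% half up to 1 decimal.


Normalize: R'=7/255≈0.0275, G'=244/255≈0.9569, B'=146/255≈0.5725
Max=244/255, Min=7/255, Δ=Max-Min=237/255
L = (Max+Min)/2 = (244+7)/510 = 251/510 = 0.49215… → L = 49.2%
L ≤ 0.5 → S = Δ/(Max+Min) = 237/(244+7) = 237/251 = 0.94422… → S = 94.4%
(the 1/255 factors cancel in S and H, so raw channel differences can be used)
Max is G' → H = 60 × ((B-R)/Δ + 2) = 60 × ((146-7)/237 + 2)
  139/237 + 2 = 0.5864… + 2 = 2.5864…
  H = 60 × 2.5864… = 155.189…° → H = 155.2°
= HSL(155.2°, 94.4%, 49.2%)


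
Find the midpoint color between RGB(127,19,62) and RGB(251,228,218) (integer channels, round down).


Midpoint: each channel = ⌊(C₁+C₂)/2⌋
R: ⌊(127+251)/2⌋ = 189
G: ⌊(19+228)/2⌋ = 123
B: ⌊(62+218)/2⌋ = 140
= RGB(189, 123, 140)


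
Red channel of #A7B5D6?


Color: #A7B5D6
R = A7 = 167
G = B5 = 181
B = D6 = 214
Red = 167


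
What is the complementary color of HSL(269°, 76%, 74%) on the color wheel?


Complement = opposite side of color wheel = hue + 180°
H' = (269 + 180) mod 360 = 89°
S and L unchanged.
= HSL(89°, 76%, 74%)


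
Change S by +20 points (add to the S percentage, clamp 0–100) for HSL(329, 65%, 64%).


Original S = 65%
Adjustment = +20 percentage points
New S = 65 + (20) = 85
Clamp to [0, 100] → 85
= HSL(329°, 85%, 64%)


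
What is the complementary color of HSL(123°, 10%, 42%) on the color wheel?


Complement = opposite side of color wheel = hue + 180°
H' = (123 + 180) mod 360 = 303°
S and L unchanged.
= HSL(303°, 10%, 42%)


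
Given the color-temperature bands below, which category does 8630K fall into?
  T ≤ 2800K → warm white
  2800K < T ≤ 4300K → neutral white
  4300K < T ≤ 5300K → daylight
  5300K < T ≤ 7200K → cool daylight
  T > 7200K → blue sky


Temperature: 8630K
8630K > 7200K → blue sky
Classification: blue sky


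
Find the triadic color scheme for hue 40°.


Triadic: equally spaced at 120° intervals
H1 = 40°
H2 = (40 + 120) mod 360 = 160°
H3 = (40 + 240) mod 360 = 280°
Triadic = 40°, 160°, 280°


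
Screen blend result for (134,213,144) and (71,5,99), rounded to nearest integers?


Screen: C = 255 - (255-A)×(255-B)/255, rounded to nearest integer
R: 255 - (255-134)×(255-71)/255 = 255 - 22264/255 ≈ 255 - 87.310 = 167.690 → 168
G: 255 - (255-213)×(255-5)/255 = 255 - 10500/255 ≈ 255 - 41.176 = 213.824 → 214
B: 255 - (255-144)×(255-99)/255 = 255 - 17316/255 ≈ 255 - 67.906 = 187.094 → 187
= RGB(168, 214, 187)


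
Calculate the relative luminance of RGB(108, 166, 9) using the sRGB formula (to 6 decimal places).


Linearize each channel (sRGB transfer function): c = v/255; c_lin = c/12.92 if c ≤ 0.04045, else ((c+0.055)/1.055)^2.4
  R: 108/255 ≈ 0.423529 > 0.04045 → ((0.423529+0.055)/1.055)^2.4 ≈ 0.149960
  G: 166/255 ≈ 0.650980 > 0.04045 → ((0.650980+0.055)/1.055)^2.4 ≈ 0.381326
  B: 9/255 ≈ 0.035294 ≤ 0.04045 → 0.035294/12.92 ≈ 0.002732
R_lin = 0.149960, G_lin = 0.381326, B_lin = 0.002732
L = 0.2126×R + 0.7152×G + 0.0722×B
L = 0.2126×0.149960 + 0.7152×0.381326 + 0.0722×0.002732
L ≈ 0.304803


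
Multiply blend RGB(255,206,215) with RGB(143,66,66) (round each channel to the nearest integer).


Multiply: C = A×B/255, rounded to nearest integer
R: 255×143/255 = 36465/255 ≈ 143.000 → 143
G: 206×66/255 = 13596/255 ≈ 53.318 → 53
B: 215×66/255 = 14190/255 ≈ 55.647 → 56
= RGB(143, 53, 56)


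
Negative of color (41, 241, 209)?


Invert: (255-R, 255-G, 255-B)
R: 255-41 = 214
G: 255-241 = 14
B: 255-209 = 46
= RGB(214, 14, 46)


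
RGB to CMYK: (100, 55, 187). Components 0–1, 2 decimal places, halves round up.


R'=100/255≈0.3922, G'=55/255≈0.2157, B'=187/255≈0.7333
K = 1 - max(R',G',B') = 1 - 187/255 = 68/255 = 0.26666… → 0.27
(1-R'-K)/(1-K) simplifies to (max-R)/max with max = 187:
C = (187-100)/187 = 87/187 = 0.46524… → 0.47
M = (187-55)/187 = 132/187 = 0.70588… → 0.71
Y = (187-187)/187 = 0/187 = 0 → 0.00
= CMYK(0.47, 0.71, 0.00, 0.27)


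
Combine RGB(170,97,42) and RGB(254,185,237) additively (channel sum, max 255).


Additive: each channel = min(255, C₁+C₂)
R: 170+254 = 424 → 255
G: 97+185 = 282 → 255
B: 42+237 = 279 → 255
= RGB(255, 255, 255)


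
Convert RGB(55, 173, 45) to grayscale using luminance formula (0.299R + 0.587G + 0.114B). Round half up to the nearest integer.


Gray = 0.299×R + 0.587×G + 0.114×B
Gray = 0.299×55 + 0.587×173 + 0.114×45
Gray = 16.445 + 101.551 + 5.130
Gray = 123.126 → round half up → 123
Gray = 123


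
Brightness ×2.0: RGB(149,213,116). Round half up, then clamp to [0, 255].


Multiply each channel by 2.0, round half up, clamp to [0, 255]
R: 149×2.0 = 298 → clamp → 255
G: 213×2.0 = 426 → clamp → 255
B: 116×2.0 = 232
= RGB(255, 255, 232)


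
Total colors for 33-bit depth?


Colors = 2^bits = 2^33
= 8,589,934,592 colors


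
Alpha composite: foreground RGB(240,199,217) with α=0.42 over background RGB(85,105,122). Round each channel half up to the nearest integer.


C = α×F + (1-α)×B, with 1-α = 0.58
R: 0.42×240 + 0.58×85 = 100.80 + 49.30 = 150.10 → 150
G: 0.42×199 + 0.58×105 = 83.58 + 60.90 = 144.48 → 144
B: 0.42×217 + 0.58×122 = 91.14 + 70.76 = 161.90 → 162
= RGB(150, 144, 162)


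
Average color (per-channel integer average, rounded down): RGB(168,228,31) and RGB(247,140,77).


Midpoint: each channel = ⌊(C₁+C₂)/2⌋
R: ⌊(168+247)/2⌋ = 207
G: ⌊(228+140)/2⌋ = 184
B: ⌊(31+77)/2⌋ = 54
= RGB(207, 184, 54)


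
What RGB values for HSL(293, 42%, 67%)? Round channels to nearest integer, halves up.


H=293°, S=0.42, L=0.67
C = (1-|2L-1|)×S = (1-|0.34|)×0.42 = 0.2772
H' = H/60 = 293/60 ≈ 4.8833; X = C×(1-|H' mod 2 - 1|) = 0.24486
m = L - C/2 = 0.67 - 0.1386 = 0.5314
Sector ⌊H'⌋ = 4 → (R',G',B') = (0.24486, 0.0, 0.2772)
RGB = ((R'+m)×255, (G'+m)×255, (B'+m)×255) = (197.9463, 135.507, 206.193)
Round half up → RGB(198, 136, 206)


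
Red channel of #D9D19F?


Color: #D9D19F
R = D9 = 217
G = D1 = 209
B = 9F = 159
Red = 217


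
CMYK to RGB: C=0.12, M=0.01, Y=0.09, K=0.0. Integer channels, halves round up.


R = 255 × (1-C) × (1-K) = 255 × 0.88 × 1.00 = 224.4 → 224
G = 255 × (1-M) × (1-K) = 255 × 0.99 × 1.00 = 252.45 → 252
B = 255 × (1-Y) × (1-K) = 255 × 0.91 × 1.00 = 232.05 → 232
= RGB(224, 252, 232)


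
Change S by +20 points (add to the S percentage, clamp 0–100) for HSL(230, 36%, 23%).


Original S = 36%
Adjustment = +20 percentage points
New S = 36 + (20) = 56
Clamp to [0, 100] → 56
= HSL(230°, 56%, 23%)


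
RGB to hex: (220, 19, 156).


R = 220 → DC (hex)
G = 19 → 13 (hex)
B = 156 → 9C (hex)
Hex = #DC139C


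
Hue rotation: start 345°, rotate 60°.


New hue = (H + rotation) mod 360
New hue = (345 + 60) mod 360
= 405 mod 360
= 45°


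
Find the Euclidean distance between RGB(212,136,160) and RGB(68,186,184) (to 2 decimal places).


d = √[(R₁-R₂)² + (G₁-G₂)² + (B₁-B₂)²]
d = √[(212-68)² + (136-186)² + (160-184)²]
d = √[20736 + 2500 + 576]
d = √23812
d ≈ 154.31


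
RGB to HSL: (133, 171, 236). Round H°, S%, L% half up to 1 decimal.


Normalize: R'=133/255≈0.5216, G'=171/255≈0.6706, B'=236/255≈0.9255
Max=236/255, Min=133/255, Δ=Max-Min=103/255
L = (Max+Min)/2 = (236+133)/510 = 369/510 = 0.72352… → L = 72.4%
L > 0.5 → S = Δ/(2-Max-Min) = 103/(510-236-133) = 103/141 = 0.73049… → S = 73.0%
(the 1/255 factors cancel in S and H, so raw channel differences can be used)
Max is B' → H = 60 × ((R-G)/Δ + 4) = 60 × ((133-171)/103 + 4)
  -38/103 + 4 = -0.3689… + 4 = 3.6310…
  H = 60 × 3.6310… = 217.864…° → H = 217.9°
= HSL(217.9°, 73.0%, 72.4%)


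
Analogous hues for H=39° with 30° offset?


Base hue: 39°
Left analog: (39 - 30) mod 360 = 9°
Right analog: (39 + 30) mod 360 = 69°
Analogous hues = 9° and 69°


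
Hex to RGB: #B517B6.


B5 → 181 (R)
17 → 23 (G)
B6 → 182 (B)
= RGB(181, 23, 182)


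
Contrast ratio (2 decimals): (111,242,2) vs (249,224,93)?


Linearize each sRGB channel c=v/255: c/12.92 if c ≤ 0.04045 else ((c+0.055)/1.055)^2.4
L = 0.2126×R_lin + 0.7152×G_lin + 0.0722×B_lin
Color 1 (111,242,2):
  R=111: 111/255≈0.4353 > 0.04045 → ((0.4353+0.055)/1.055)^2.4 ≈ 0.15896
  G=242: 242/255≈0.9490 > 0.04045 → ((0.9490+0.055)/1.055)^2.4 ≈ 0.88792
  B=2: 2/255≈0.0078 ≤ 0.04045 → 0.0078/12.92 ≈ 0.00061
  L1 = 0.2126×0.15896 + 0.7152×0.88792 + 0.0722×0.00061 ≈ 0.66888
Color 2 (249,224,93):
  R=249: 249/255≈0.9765 > 0.04045 → ((0.9765+0.055)/1.055)^2.4 ≈ 0.94731
  G=224: 224/255≈0.8784 > 0.04045 → ((0.8784+0.055)/1.055)^2.4 ≈ 0.74540
  B=93: 93/255≈0.3647 > 0.04045 → ((0.3647+0.055)/1.055)^2.4 ≈ 0.10946
  L2 = 0.2126×0.94731 + 0.7152×0.74540 + 0.0722×0.10946 ≈ 0.74241
Lighter = 0.74241, Darker = 0.66888
Ratio = (L_lighter + 0.05) / (L_darker + 0.05)
Ratio = (0.74241 + 0.05) / (0.66888 + 0.05) = 0.79241 / 0.71888 ≈ 1.1023
Ratio ≈ 1.10:1


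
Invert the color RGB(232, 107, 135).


Invert: (255-R, 255-G, 255-B)
R: 255-232 = 23
G: 255-107 = 148
B: 255-135 = 120
= RGB(23, 148, 120)


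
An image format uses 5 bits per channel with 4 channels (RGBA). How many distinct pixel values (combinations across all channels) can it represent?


Total bits = 5 bits/channel × 4 channels = 20 bits
Distinct pixel values = 2^20
= 1,048,576 pixel values


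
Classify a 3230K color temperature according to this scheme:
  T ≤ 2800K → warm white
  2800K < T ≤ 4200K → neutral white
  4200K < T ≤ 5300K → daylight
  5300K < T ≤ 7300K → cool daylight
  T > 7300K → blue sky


Temperature: 3230K
2800K < 3230K ≤ 4200K → neutral white
Classification: neutral white


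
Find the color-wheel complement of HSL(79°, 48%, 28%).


Complement = opposite side of color wheel = hue + 180°
H' = (79 + 180) mod 360 = 259°
S and L unchanged.
= HSL(259°, 48%, 28%)


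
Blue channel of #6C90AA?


Color: #6C90AA
R = 6C = 108
G = 90 = 144
B = AA = 170
Blue = 170


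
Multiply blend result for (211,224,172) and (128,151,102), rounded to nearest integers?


Multiply: C = A×B/255, rounded to nearest integer
R: 211×128/255 = 27008/255 ≈ 105.914 → 106
G: 224×151/255 = 33824/255 ≈ 132.643 → 133
B: 172×102/255 = 17544/255 ≈ 68.800 → 69
= RGB(106, 133, 69)


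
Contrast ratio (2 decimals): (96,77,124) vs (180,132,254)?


Linearize each sRGB channel c=v/255: c/12.92 if c ≤ 0.04045 else ((c+0.055)/1.055)^2.4
L = 0.2126×R_lin + 0.7152×G_lin + 0.0722×B_lin
Color 1 (96,77,124):
  R=96: 96/255≈0.3765 > 0.04045 → ((0.3765+0.055)/1.055)^2.4 ≈ 0.11697
  G=77: 77/255≈0.3020 > 0.04045 → ((0.3020+0.055)/1.055)^2.4 ≈ 0.07421
  B=124: 124/255≈0.4863 > 0.04045 → ((0.4863+0.055)/1.055)^2.4 ≈ 0.20156
  L1 = 0.2126×0.11697 + 0.7152×0.07421 + 0.0722×0.20156 ≈ 0.09250
Color 2 (180,132,254):
  R=180: 180/255≈0.7059 > 0.04045 → ((0.7059+0.055)/1.055)^2.4 ≈ 0.45641
  G=132: 132/255≈0.5176 > 0.04045 → ((0.5176+0.055)/1.055)^2.4 ≈ 0.23074
  B=254: 254/255≈0.9961 > 0.04045 → ((0.9961+0.055)/1.055)^2.4 ≈ 0.99110
  L2 = 0.2126×0.45641 + 0.7152×0.23074 + 0.0722×0.99110 ≈ 0.33362
Lighter = 0.33362, Darker = 0.09250
Ratio = (L_lighter + 0.05) / (L_darker + 0.05)
Ratio = (0.33362 + 0.05) / (0.09250 + 0.05) = 0.38362 / 0.14250 ≈ 2.6921
Ratio ≈ 2.69:1


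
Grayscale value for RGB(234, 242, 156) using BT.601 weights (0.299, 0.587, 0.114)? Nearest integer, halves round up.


Gray = 0.299×R + 0.587×G + 0.114×B
Gray = 0.299×234 + 0.587×242 + 0.114×156
Gray = 69.966 + 142.054 + 17.784
Gray = 229.804 → round half up → 230
Gray = 230


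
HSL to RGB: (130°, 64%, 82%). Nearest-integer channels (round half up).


H=130°, S=0.64, L=0.82
C = (1-|2L-1|)×S = (1-|0.64|)×0.64 = 0.2304
H' = H/60 = 130/60 ≈ 2.1667; X = C×(1-|H' mod 2 - 1|) = 0.0384
m = L - C/2 = 0.82 - 0.1152 = 0.7048
Sector ⌊H'⌋ = 2 → (R',G',B') = (0.0, 0.2304, 0.0384)
RGB = ((R'+m)×255, (G'+m)×255, (B'+m)×255) = (179.724, 238.476, 189.516)
Round half up → RGB(180, 238, 190)


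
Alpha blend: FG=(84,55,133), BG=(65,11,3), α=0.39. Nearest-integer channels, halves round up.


C = α×F + (1-α)×B, with 1-α = 0.61
R: 0.39×84 + 0.61×65 = 32.76 + 39.65 = 72.41 → 72
G: 0.39×55 + 0.61×11 = 21.45 + 6.71 = 28.16 → 28
B: 0.39×133 + 0.61×3 = 51.87 + 1.83 = 53.70 → 54
= RGB(72, 28, 54)


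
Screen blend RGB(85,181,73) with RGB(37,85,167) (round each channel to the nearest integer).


Screen: C = 255 - (255-A)×(255-B)/255, rounded to nearest integer
R: 255 - (255-85)×(255-37)/255 = 255 - 37060/255 ≈ 255 - 145.333 = 109.667 → 110
G: 255 - (255-181)×(255-85)/255 = 255 - 12580/255 ≈ 255 - 49.333 = 205.667 → 206
B: 255 - (255-73)×(255-167)/255 = 255 - 16016/255 ≈ 255 - 62.808 = 192.192 → 192
= RGB(110, 206, 192)


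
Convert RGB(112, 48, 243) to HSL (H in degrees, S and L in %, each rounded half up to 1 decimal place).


Normalize: R'=112/255≈0.4392, G'=48/255≈0.1882, B'=243/255≈0.9529
Max=243/255, Min=48/255, Δ=Max-Min=195/255
L = (Max+Min)/2 = (243+48)/510 = 291/510 = 0.57058… → L = 57.1%
L > 0.5 → S = Δ/(2-Max-Min) = 195/(510-243-48) = 195/219 = 0.89041… → S = 89.0%
(the 1/255 factors cancel in S and H, so raw channel differences can be used)
Max is B' → H = 60 × ((R-G)/Δ + 4) = 60 × ((112-48)/195 + 4)
  64/195 + 4 = 0.3282… + 4 = 4.3282…
  H = 60 × 4.3282… = 259.692…° → H = 259.7°
= HSL(259.7°, 89.0%, 57.1%)


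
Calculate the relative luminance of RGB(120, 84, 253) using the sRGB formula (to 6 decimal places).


Linearize each channel (sRGB transfer function): c = v/255; c_lin = c/12.92 if c ≤ 0.04045, else ((c+0.055)/1.055)^2.4
  R: 120/255 ≈ 0.470588 > 0.04045 → ((0.470588+0.055)/1.055)^2.4 ≈ 0.187821
  G: 84/255 ≈ 0.329412 > 0.04045 → ((0.329412+0.055)/1.055)^2.4 ≈ 0.088656
  B: 253/255 ≈ 0.992157 > 0.04045 → ((0.992157+0.055)/1.055)^2.4 ≈ 0.982251
R_lin = 0.187821, G_lin = 0.088656, B_lin = 0.982251
L = 0.2126×R + 0.7152×G + 0.0722×B
L = 0.2126×0.187821 + 0.7152×0.088656 + 0.0722×0.982251
L ≈ 0.174256


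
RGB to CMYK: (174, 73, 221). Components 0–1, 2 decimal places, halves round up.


R'=174/255≈0.6824, G'=73/255≈0.2863, B'=221/255≈0.8667
K = 1 - max(R',G',B') = 1 - 221/255 = 34/255 = 0.13333… → 0.13
(1-R'-K)/(1-K) simplifies to (max-R)/max with max = 221:
C = (221-174)/221 = 47/221 = 0.21266… → 0.21
M = (221-73)/221 = 148/221 = 0.66968… → 0.67
Y = (221-221)/221 = 0/221 = 0 → 0.00
= CMYK(0.21, 0.67, 0.00, 0.13)


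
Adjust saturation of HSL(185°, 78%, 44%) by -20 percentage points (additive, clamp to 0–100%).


Original S = 78%
Adjustment = -20 percentage points
New S = 78 + (-20) = 58
Clamp to [0, 100] → 58
= HSL(185°, 58%, 44%)


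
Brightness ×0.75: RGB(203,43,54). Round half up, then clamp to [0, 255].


Multiply each channel by 0.75, round half up, clamp to [0, 255]
R: 203×0.75 = 152.25 → round → 152
G: 43×0.75 = 32.25 → round → 32
B: 54×0.75 = 40.5 → round → 41
= RGB(152, 32, 41)


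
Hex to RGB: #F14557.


F1 → 241 (R)
45 → 69 (G)
57 → 87 (B)
= RGB(241, 69, 87)


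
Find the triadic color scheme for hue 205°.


Triadic: equally spaced at 120° intervals
H1 = 205°
H2 = (205 + 120) mod 360 = 325°
H3 = (205 + 240) mod 360 = 85°
Triadic = 205°, 325°, 85°


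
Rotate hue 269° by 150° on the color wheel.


New hue = (H + rotation) mod 360
New hue = (269 + 150) mod 360
= 419 mod 360
= 59°


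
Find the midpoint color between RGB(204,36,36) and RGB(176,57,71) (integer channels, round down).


Midpoint: each channel = ⌊(C₁+C₂)/2⌋
R: ⌊(204+176)/2⌋ = 190
G: ⌊(36+57)/2⌋ = 46
B: ⌊(36+71)/2⌋ = 53
= RGB(190, 46, 53)


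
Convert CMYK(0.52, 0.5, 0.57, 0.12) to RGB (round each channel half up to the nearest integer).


R = 255 × (1-C) × (1-K) = 255 × 0.48 × 0.88 = 107.712 → 108
G = 255 × (1-M) × (1-K) = 255 × 0.50 × 0.88 = 112.2 → 112
B = 255 × (1-Y) × (1-K) = 255 × 0.43 × 0.88 = 96.492 → 96
= RGB(108, 112, 96)


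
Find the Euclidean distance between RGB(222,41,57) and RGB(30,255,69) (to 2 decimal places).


d = √[(R₁-R₂)² + (G₁-G₂)² + (B₁-B₂)²]
d = √[(222-30)² + (41-255)² + (57-69)²]
d = √[36864 + 45796 + 144]
d = √82804
d ≈ 287.76


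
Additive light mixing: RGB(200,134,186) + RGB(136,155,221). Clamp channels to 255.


Additive: each channel = min(255, C₁+C₂)
R: 200+136 = 336 → 255
G: 134+155 = 289 → 255
B: 186+221 = 407 → 255
= RGB(255, 255, 255)


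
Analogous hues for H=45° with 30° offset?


Base hue: 45°
Left analog: (45 - 30) mod 360 = 15°
Right analog: (45 + 30) mod 360 = 75°
Analogous hues = 15° and 75°


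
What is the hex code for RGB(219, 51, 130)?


R = 219 → DB (hex)
G = 51 → 33 (hex)
B = 130 → 82 (hex)
Hex = #DB3382


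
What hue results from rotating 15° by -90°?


New hue = (H + rotation) mod 360
New hue = (15 -90) mod 360
= -75 mod 360
= 285°


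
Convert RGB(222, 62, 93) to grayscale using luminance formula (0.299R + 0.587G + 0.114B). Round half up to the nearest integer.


Gray = 0.299×R + 0.587×G + 0.114×B
Gray = 0.299×222 + 0.587×62 + 0.114×93
Gray = 66.378 + 36.394 + 10.602
Gray = 113.374 → round half up → 113
Gray = 113


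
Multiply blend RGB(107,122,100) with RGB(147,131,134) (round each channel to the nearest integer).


Multiply: C = A×B/255, rounded to nearest integer
R: 107×147/255 = 15729/255 ≈ 61.682 → 62
G: 122×131/255 = 15982/255 ≈ 62.675 → 63
B: 100×134/255 = 13400/255 ≈ 52.549 → 53
= RGB(62, 63, 53)


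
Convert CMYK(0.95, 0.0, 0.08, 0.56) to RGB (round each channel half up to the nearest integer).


R = 255 × (1-C) × (1-K) = 255 × 0.05 × 0.44 = 5.61 → 6
G = 255 × (1-M) × (1-K) = 255 × 1.00 × 0.44 = 112.2 → 112
B = 255 × (1-Y) × (1-K) = 255 × 0.92 × 0.44 = 103.224 → 103
= RGB(6, 112, 103)


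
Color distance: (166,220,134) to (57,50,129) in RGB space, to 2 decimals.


d = √[(R₁-R₂)² + (G₁-G₂)² + (B₁-B₂)²]
d = √[(166-57)² + (220-50)² + (134-129)²]
d = √[11881 + 28900 + 25]
d = √40806
d ≈ 202.00


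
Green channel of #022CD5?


Color: #022CD5
R = 02 = 2
G = 2C = 44
B = D5 = 213
Green = 44


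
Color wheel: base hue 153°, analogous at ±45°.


Base hue: 153°
Left analog: (153 - 45) mod 360 = 108°
Right analog: (153 + 45) mod 360 = 198°
Analogous hues = 108° and 198°


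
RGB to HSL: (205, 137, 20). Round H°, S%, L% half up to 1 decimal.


Normalize: R'=205/255≈0.8039, G'=137/255≈0.5373, B'=20/255≈0.0784
Max=205/255, Min=20/255, Δ=Max-Min=185/255
L = (Max+Min)/2 = (205+20)/510 = 225/510 = 0.44117… → L = 44.1%
L ≤ 0.5 → S = Δ/(Max+Min) = 185/(205+20) = 185/225 = 0.82222… → S = 82.2%
(the 1/255 factors cancel in S and H, so raw channel differences can be used)
Max is R' → H = 60 × (((G-B)/Δ) mod 6) = 60 × (((137-20)/185) mod 6)
  117/185 = 0.6324…
  H = 60 × 0.6324… = 37.945…° → H = 37.9°
= HSL(37.9°, 82.2%, 44.1%)


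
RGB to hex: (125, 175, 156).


R = 125 → 7D (hex)
G = 175 → AF (hex)
B = 156 → 9C (hex)
Hex = #7DAF9C


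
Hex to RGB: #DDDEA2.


DD → 221 (R)
DE → 222 (G)
A2 → 162 (B)
= RGB(221, 222, 162)


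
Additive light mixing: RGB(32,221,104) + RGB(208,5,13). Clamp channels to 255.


Additive: each channel = min(255, C₁+C₂)
R: 32+208 = 240 → 240
G: 221+5 = 226 → 226
B: 104+13 = 117 → 117
= RGB(240, 226, 117)


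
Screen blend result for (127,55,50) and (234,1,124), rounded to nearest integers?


Screen: C = 255 - (255-A)×(255-B)/255, rounded to nearest integer
R: 255 - (255-127)×(255-234)/255 = 255 - 2688/255 ≈ 255 - 10.541 = 244.459 → 244
G: 255 - (255-55)×(255-1)/255 = 255 - 50800/255 ≈ 255 - 199.216 = 55.784 → 56
B: 255 - (255-50)×(255-124)/255 = 255 - 26855/255 ≈ 255 - 105.314 = 149.686 → 150
= RGB(244, 56, 150)


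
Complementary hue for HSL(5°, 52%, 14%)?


Complement = opposite side of color wheel = hue + 180°
H' = (5 + 180) mod 360 = 185°
S and L unchanged.
= HSL(185°, 52%, 14%)


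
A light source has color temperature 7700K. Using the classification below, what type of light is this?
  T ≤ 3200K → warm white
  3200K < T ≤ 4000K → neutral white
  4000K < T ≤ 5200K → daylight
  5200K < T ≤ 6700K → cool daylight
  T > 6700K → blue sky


Temperature: 7700K
7700K > 6700K → blue sky
Classification: blue sky


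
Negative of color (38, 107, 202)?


Invert: (255-R, 255-G, 255-B)
R: 255-38 = 217
G: 255-107 = 148
B: 255-202 = 53
= RGB(217, 148, 53)


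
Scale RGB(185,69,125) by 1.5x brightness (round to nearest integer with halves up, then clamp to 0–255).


Multiply each channel by 1.5, round half up, clamp to [0, 255]
R: 185×1.5 = 277.5 → round → 278 → clamp → 255
G: 69×1.5 = 103.5 → round → 104
B: 125×1.5 = 187.5 → round → 188
= RGB(255, 104, 188)


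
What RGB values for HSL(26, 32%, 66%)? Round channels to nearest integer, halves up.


H=26°, S=0.32, L=0.66
C = (1-|2L-1|)×S = (1-|0.32|)×0.32 = 0.2176
H' = H/60 = 26/60 ≈ 0.4333; X = C×(1-|H' mod 2 - 1|) ≈ 0.0943
m = L - C/2 = 0.66 - 0.1088 = 0.5512
Sector ⌊H'⌋ = 0 → (R',G',B') = (0.2176, ≈0.0943, 0.0)
RGB = ((R'+m)×255, (G'+m)×255, (B'+m)×255) = (196.044, 164.6008, 140.556)
Round half up → RGB(196, 165, 141)


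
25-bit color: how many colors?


Colors = 2^bits = 2^25
= 33,554,432 colors


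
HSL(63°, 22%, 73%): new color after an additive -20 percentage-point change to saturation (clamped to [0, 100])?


Original S = 22%
Adjustment = -20 percentage points
New S = 22 + (-20) = 2
Clamp to [0, 100] → 2
= HSL(63°, 2%, 73%)


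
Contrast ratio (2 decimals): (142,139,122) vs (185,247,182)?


Linearize each sRGB channel c=v/255: c/12.92 if c ≤ 0.04045 else ((c+0.055)/1.055)^2.4
L = 0.2126×R_lin + 0.7152×G_lin + 0.0722×B_lin
Color 1 (142,139,122):
  R=142: 142/255≈0.5569 > 0.04045 → ((0.5569+0.055)/1.055)^2.4 ≈ 0.27050
  G=139: 139/255≈0.5451 > 0.04045 → ((0.5451+0.055)/1.055)^2.4 ≈ 0.25818
  B=122: 122/255≈0.4784 > 0.04045 → ((0.4784+0.055)/1.055)^2.4 ≈ 0.19462
  L1 = 0.2126×0.27050 + 0.7152×0.25818 + 0.0722×0.19462 ≈ 0.25621
Color 2 (185,247,182):
  R=185: 185/255≈0.7255 > 0.04045 → ((0.7255+0.055)/1.055)^2.4 ≈ 0.48515
  G=247: 247/255≈0.9686 > 0.04045 → ((0.9686+0.055)/1.055)^2.4 ≈ 0.93011
  B=182: 182/255≈0.7137 > 0.04045 → ((0.7137+0.055)/1.055)^2.4 ≈ 0.46778
  L2 = 0.2126×0.48515 + 0.7152×0.93011 + 0.0722×0.46778 ≈ 0.80213
Lighter = 0.80213, Darker = 0.25621
Ratio = (L_lighter + 0.05) / (L_darker + 0.05)
Ratio = (0.80213 + 0.05) / (0.25621 + 0.05) = 0.85213 / 0.30621 ≈ 2.7828
Ratio ≈ 2.78:1


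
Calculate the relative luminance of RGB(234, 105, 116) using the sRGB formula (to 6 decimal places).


Linearize each channel (sRGB transfer function): c = v/255; c_lin = c/12.92 if c ≤ 0.04045, else ((c+0.055)/1.055)^2.4
  R: 234/255 ≈ 0.917647 > 0.04045 → ((0.917647+0.055)/1.055)^2.4 ≈ 0.822786
  G: 105/255 ≈ 0.411765 > 0.04045 → ((0.411765+0.055)/1.055)^2.4 ≈ 0.141263
  B: 116/255 ≈ 0.454902 > 0.04045 → ((0.454902+0.055)/1.055)^2.4 ≈ 0.174647
R_lin = 0.822786, G_lin = 0.141263, B_lin = 0.174647
L = 0.2126×R + 0.7152×G + 0.0722×B
L = 0.2126×0.822786 + 0.7152×0.141263 + 0.0722×0.174647
L ≈ 0.288565


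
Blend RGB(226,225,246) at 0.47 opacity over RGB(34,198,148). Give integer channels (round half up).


C = α×F + (1-α)×B, with 1-α = 0.53
R: 0.47×226 + 0.53×34 = 106.22 + 18.02 = 124.24 → 124
G: 0.47×225 + 0.53×198 = 105.75 + 104.94 = 210.69 → 211
B: 0.47×246 + 0.53×148 = 115.62 + 78.44 = 194.06 → 194
= RGB(124, 211, 194)


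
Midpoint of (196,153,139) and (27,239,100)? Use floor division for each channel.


Midpoint: each channel = ⌊(C₁+C₂)/2⌋
R: ⌊(196+27)/2⌋ = 111
G: ⌊(153+239)/2⌋ = 196
B: ⌊(139+100)/2⌋ = 119
= RGB(111, 196, 119)


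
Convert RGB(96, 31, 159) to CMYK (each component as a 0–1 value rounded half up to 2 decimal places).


R'=96/255≈0.3765, G'=31/255≈0.1216, B'=159/255≈0.6235
K = 1 - max(R',G',B') = 1 - 159/255 = 96/255 = 0.37647… → 0.38
(1-R'-K)/(1-K) simplifies to (max-R)/max with max = 159:
C = (159-96)/159 = 63/159 = 0.39622… → 0.40
M = (159-31)/159 = 128/159 = 0.80503… → 0.81
Y = (159-159)/159 = 0/159 = 0 → 0.00
= CMYK(0.40, 0.81, 0.00, 0.38)


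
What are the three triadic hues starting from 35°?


Triadic: equally spaced at 120° intervals
H1 = 35°
H2 = (35 + 120) mod 360 = 155°
H3 = (35 + 240) mod 360 = 275°
Triadic = 35°, 155°, 275°


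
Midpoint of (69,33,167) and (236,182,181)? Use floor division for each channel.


Midpoint: each channel = ⌊(C₁+C₂)/2⌋
R: ⌊(69+236)/2⌋ = 152
G: ⌊(33+182)/2⌋ = 107
B: ⌊(167+181)/2⌋ = 174
= RGB(152, 107, 174)


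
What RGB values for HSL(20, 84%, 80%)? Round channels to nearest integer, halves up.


H=20°, S=0.84, L=0.80
C = (1-|2L-1|)×S = (1-|0.60|)×0.84 = 0.336
H' = H/60 = 20/60 ≈ 0.3333; X = C×(1-|H' mod 2 - 1|) = 0.112
m = L - C/2 = 0.80 - 0.168 = 0.632
Sector ⌊H'⌋ = 0 → (R',G',B') = (0.336, 0.112, 0.0)
RGB = ((R'+m)×255, (G'+m)×255, (B'+m)×255) = (246.84, 189.72, 161.16)
Round half up → RGB(247, 190, 161)


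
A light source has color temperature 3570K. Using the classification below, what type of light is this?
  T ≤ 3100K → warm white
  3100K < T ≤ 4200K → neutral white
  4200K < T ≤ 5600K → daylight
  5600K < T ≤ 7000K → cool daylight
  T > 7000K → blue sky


Temperature: 3570K
3100K < 3570K ≤ 4200K → neutral white
Classification: neutral white


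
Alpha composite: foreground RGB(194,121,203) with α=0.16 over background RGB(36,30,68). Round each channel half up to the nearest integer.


C = α×F + (1-α)×B, with 1-α = 0.84
R: 0.16×194 + 0.84×36 = 31.04 + 30.24 = 61.28 → 61
G: 0.16×121 + 0.84×30 = 19.36 + 25.20 = 44.56 → 45
B: 0.16×203 + 0.84×68 = 32.48 + 57.12 = 89.60 → 90
= RGB(61, 45, 90)


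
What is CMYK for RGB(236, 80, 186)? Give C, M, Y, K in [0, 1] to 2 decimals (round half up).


R'=236/255≈0.9255, G'=80/255≈0.3137, B'=186/255≈0.7294
K = 1 - max(R',G',B') = 1 - 236/255 = 19/255 = 0.07450… → 0.07
(1-R'-K)/(1-K) simplifies to (max-R)/max with max = 236:
C = (236-236)/236 = 0/236 = 0 → 0.00
M = (236-80)/236 = 156/236 = 0.66101… → 0.66
Y = (236-186)/236 = 50/236 = 0.21186… → 0.21
= CMYK(0.00, 0.66, 0.21, 0.07)
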